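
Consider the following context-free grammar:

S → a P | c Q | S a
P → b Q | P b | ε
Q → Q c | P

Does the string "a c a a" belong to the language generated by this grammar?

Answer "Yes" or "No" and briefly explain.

No - no valid derivation exists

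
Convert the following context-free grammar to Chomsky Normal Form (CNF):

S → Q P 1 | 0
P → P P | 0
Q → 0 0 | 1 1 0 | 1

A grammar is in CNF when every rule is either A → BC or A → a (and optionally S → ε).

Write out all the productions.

T1 → 1; S → 0; P → 0; T0 → 0; Q → 1; S → Q X0; X0 → P T1; P → P P; Q → T0 T0; Q → T1 X1; X1 → T1 T0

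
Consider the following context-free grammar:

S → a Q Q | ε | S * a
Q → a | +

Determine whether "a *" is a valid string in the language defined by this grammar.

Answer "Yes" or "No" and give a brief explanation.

No - no valid derivation exists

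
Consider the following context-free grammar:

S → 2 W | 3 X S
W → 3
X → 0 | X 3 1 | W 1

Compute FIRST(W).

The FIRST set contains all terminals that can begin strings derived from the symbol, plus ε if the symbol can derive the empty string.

We compute FIRST(W) using the standard algorithm.
FIRST(S) = {2, 3}
FIRST(W) = {3}
FIRST(X) = {0, 3}
Therefore, FIRST(W) = {3}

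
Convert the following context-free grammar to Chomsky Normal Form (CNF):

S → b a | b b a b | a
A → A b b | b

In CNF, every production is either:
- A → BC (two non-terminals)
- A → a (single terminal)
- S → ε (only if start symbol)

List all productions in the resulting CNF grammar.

TB → b; TA → a; S → a; A → b; S → TB TA; S → TB X0; X0 → TB X1; X1 → TA TB; A → A X2; X2 → TB TB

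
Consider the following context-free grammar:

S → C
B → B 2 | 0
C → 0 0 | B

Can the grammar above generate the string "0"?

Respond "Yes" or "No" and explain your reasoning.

Yes - a valid derivation exists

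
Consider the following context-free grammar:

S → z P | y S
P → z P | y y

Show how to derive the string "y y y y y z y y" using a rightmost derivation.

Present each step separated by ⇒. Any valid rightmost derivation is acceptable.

S ⇒ y S ⇒ y y S ⇒ y y y S ⇒ y y y y S ⇒ y y y y y S ⇒ y y y y y z P ⇒ y y y y y z y y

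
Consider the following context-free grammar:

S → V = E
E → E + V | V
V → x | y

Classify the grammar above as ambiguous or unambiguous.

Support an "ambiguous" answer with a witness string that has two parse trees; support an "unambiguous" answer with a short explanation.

Unambiguous - every string in the language has a unique parse tree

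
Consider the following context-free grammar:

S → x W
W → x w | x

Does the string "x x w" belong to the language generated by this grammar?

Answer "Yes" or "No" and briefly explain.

Yes - a valid derivation exists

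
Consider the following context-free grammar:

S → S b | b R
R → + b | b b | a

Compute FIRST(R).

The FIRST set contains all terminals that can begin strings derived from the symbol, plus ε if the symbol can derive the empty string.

We compute FIRST(R) using the standard algorithm.
FIRST(R) = {+, a, b}
FIRST(S) = {b}
Therefore, FIRST(R) = {+, a, b}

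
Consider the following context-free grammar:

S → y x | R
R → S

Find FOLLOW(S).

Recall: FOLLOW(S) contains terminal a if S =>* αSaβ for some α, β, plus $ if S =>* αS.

We compute FOLLOW(S) using the standard algorithm.
FOLLOW(S) starts with {$}.
FIRST(R) = {y}
FIRST(S) = {y}
FOLLOW(R) = {$}
FOLLOW(S) = {$}
Therefore, FOLLOW(S) = {$}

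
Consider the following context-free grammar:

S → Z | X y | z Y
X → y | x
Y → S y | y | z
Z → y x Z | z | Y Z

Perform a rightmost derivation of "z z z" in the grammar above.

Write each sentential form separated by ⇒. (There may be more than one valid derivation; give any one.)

S ⇒ Z ⇒ Y Z ⇒ Y Y Z ⇒ Y Y z ⇒ Y z z ⇒ z z z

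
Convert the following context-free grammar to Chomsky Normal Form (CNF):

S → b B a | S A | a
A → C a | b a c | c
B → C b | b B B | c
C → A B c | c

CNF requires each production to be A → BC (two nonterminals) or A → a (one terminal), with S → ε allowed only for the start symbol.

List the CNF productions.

TB → b; TA → a; S → a; TC → c; A → c; B → c; C → c; S → TB X0; X0 → B TA; S → S A; A → C TA; A → TB X1; X1 → TA TC; B → C TB; B → TB X2; X2 → B B; C → A X3; X3 → B TC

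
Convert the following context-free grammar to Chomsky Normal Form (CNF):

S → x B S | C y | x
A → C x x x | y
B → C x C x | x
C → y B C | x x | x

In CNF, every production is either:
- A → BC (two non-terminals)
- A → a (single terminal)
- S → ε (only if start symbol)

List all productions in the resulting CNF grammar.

TX → x; TY → y; S → x; A → y; B → x; C → x; S → TX X0; X0 → B S; S → C TY; A → C X1; X1 → TX X2; X2 → TX TX; B → C X3; X3 → TX X4; X4 → C TX; C → TY X5; X5 → B C; C → TX TX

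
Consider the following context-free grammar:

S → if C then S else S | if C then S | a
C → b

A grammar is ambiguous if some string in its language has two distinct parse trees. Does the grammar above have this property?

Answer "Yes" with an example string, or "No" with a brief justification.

Yes - the string 'if b then a else if b then if b then a else a' has two distinct parse trees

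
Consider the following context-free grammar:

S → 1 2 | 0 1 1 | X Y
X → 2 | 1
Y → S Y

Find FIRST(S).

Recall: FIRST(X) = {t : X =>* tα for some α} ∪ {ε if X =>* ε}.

We compute FIRST(S) using the standard algorithm.
FIRST(S) = {0, 1, 2}
FIRST(X) = {1, 2}
FIRST(Y) = {0, 1, 2}
Therefore, FIRST(S) = {0, 1, 2}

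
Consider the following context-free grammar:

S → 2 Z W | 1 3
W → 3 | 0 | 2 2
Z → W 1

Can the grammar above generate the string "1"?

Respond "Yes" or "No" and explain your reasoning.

No - no valid derivation exists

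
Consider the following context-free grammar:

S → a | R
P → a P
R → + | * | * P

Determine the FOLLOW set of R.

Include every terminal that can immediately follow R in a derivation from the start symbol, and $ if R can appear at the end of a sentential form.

We compute FOLLOW(R) using the standard algorithm.
FOLLOW(S) starts with {$}.
FIRST(P) = {a}
FIRST(R) = {*, +}
FIRST(S) = {*, +, a}
FOLLOW(P) = {$}
FOLLOW(R) = {$}
FOLLOW(S) = {$}
Therefore, FOLLOW(R) = {$}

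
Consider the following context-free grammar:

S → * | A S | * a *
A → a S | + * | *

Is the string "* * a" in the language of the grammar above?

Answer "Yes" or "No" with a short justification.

No - no valid derivation exists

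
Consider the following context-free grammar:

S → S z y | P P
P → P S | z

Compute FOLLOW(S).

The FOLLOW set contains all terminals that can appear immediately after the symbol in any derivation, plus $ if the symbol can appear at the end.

We compute FOLLOW(S) using the standard algorithm.
FOLLOW(S) starts with {$}.
FIRST(P) = {z}
FIRST(S) = {z}
FOLLOW(P) = {$, z}
FOLLOW(S) = {$, z}
Therefore, FOLLOW(S) = {$, z}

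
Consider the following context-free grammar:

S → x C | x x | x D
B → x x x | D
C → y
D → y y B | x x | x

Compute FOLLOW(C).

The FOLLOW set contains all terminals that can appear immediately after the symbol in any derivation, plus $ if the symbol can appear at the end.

We compute FOLLOW(C) using the standard algorithm.
FOLLOW(S) starts with {$}.
FIRST(B) = {x, y}
FIRST(C) = {y}
FIRST(D) = {x, y}
FIRST(S) = {x}
FOLLOW(B) = {$}
FOLLOW(C) = {$}
FOLLOW(D) = {$}
FOLLOW(S) = {$}
Therefore, FOLLOW(C) = {$}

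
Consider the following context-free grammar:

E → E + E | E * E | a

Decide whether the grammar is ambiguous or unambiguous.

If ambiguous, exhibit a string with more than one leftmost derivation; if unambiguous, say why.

Ambiguous - the string 'a * a * a + a + a' has two distinct leftmost derivations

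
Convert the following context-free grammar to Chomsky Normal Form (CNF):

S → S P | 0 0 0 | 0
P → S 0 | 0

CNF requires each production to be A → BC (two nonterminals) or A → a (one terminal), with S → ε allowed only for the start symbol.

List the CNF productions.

T0 → 0; S → 0; P → 0; S → S P; S → T0 X0; X0 → T0 T0; P → S T0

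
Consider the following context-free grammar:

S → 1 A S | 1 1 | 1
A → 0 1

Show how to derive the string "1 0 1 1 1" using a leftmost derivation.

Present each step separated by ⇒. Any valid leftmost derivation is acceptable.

S ⇒ 1 A S ⇒ 1 0 1 S ⇒ 1 0 1 1 1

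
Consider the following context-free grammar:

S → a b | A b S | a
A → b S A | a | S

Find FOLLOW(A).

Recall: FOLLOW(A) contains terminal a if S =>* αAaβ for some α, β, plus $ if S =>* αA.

We compute FOLLOW(A) using the standard algorithm.
FOLLOW(S) starts with {$}.
FIRST(A) = {a, b}
FIRST(S) = {a, b}
FOLLOW(A) = {b}
FOLLOW(S) = {$, a, b}
Therefore, FOLLOW(A) = {b}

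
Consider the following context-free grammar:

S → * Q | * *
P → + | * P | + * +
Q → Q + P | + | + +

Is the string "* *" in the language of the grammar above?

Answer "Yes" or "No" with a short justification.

Yes - a valid derivation exists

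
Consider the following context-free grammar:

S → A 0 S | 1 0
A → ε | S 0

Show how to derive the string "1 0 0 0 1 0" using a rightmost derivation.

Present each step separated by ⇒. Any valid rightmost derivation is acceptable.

S ⇒ A 0 S ⇒ A 0 1 0 ⇒ S 0 0 1 0 ⇒ 1 0 0 0 1 0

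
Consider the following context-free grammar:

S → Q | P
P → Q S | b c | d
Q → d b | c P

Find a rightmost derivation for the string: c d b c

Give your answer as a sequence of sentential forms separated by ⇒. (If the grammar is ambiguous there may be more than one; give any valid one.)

S ⇒ P ⇒ Q S ⇒ Q P ⇒ Q b c ⇒ c P b c ⇒ c d b c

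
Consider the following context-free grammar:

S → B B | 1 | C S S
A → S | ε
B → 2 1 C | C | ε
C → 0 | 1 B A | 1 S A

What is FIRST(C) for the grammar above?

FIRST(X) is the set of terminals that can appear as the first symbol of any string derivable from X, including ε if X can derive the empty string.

We compute FIRST(C) using the standard algorithm.
FIRST(A) = {0, 1, 2, ε}
FIRST(B) = {0, 1, 2, ε}
FIRST(C) = {0, 1}
FIRST(S) = {0, 1, 2, ε}
Therefore, FIRST(C) = {0, 1}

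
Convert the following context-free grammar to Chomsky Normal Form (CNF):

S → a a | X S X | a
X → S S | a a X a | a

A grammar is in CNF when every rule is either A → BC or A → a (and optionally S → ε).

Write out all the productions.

TA → a; S → a; X → a; S → TA TA; S → X X0; X0 → S X; X → S S; X → TA X1; X1 → TA X2; X2 → X TA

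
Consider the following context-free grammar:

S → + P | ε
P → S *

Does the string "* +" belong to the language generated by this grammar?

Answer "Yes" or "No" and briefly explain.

No - no valid derivation exists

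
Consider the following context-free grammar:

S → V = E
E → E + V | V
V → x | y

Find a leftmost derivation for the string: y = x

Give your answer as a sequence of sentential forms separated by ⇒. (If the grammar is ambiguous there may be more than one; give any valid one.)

S ⇒ V = E ⇒ y = E ⇒ y = V ⇒ y = x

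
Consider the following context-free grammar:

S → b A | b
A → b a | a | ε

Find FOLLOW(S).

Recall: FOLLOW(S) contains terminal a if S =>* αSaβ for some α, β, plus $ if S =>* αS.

We compute FOLLOW(S) using the standard algorithm.
FOLLOW(S) starts with {$}.
FIRST(A) = {a, b, ε}
FIRST(S) = {b}
FOLLOW(A) = {$}
FOLLOW(S) = {$}
Therefore, FOLLOW(S) = {$}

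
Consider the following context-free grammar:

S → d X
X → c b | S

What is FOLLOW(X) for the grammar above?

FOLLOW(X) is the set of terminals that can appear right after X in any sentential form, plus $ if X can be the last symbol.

We compute FOLLOW(X) using the standard algorithm.
FOLLOW(S) starts with {$}.
FIRST(S) = {d}
FIRST(X) = {c, d}
FOLLOW(S) = {$}
FOLLOW(X) = {$}
Therefore, FOLLOW(X) = {$}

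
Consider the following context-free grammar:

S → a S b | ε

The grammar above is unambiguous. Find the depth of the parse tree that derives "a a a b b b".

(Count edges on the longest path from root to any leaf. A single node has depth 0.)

4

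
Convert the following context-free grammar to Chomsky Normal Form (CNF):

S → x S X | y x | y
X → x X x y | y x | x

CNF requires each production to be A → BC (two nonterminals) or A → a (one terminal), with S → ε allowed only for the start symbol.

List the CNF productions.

TX → x; TY → y; S → y; X → x; S → TX X0; X0 → S X; S → TY TX; X → TX X1; X1 → X X2; X2 → TX TY; X → TY TX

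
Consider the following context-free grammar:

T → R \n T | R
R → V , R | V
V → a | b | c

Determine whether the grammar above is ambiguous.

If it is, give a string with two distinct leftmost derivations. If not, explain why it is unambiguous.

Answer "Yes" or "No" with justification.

No - the grammar is unambiguous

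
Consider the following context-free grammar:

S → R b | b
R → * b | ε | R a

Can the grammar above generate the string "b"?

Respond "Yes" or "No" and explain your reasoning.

Yes - a valid derivation exists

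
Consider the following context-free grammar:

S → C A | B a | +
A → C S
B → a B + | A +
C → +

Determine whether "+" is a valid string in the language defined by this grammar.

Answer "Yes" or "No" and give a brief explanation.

Yes - a valid derivation exists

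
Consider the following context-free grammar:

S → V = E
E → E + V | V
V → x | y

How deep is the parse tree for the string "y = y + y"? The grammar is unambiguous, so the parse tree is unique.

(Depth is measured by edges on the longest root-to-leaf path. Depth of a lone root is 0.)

4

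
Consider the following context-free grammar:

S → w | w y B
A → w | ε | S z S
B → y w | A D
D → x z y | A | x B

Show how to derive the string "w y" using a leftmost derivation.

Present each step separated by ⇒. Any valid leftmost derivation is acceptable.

S ⇒ w y B ⇒ w y A D ⇒ w y D ⇒ w y A ⇒ w y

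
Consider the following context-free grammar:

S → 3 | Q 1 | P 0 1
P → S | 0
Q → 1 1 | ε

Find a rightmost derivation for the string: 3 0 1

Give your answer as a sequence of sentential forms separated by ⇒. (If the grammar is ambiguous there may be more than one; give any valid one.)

S ⇒ P 0 1 ⇒ S 0 1 ⇒ 3 0 1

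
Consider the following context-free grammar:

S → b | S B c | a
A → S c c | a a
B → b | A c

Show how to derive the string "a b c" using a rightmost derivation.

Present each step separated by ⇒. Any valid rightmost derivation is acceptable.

S ⇒ S B c ⇒ S b c ⇒ a b c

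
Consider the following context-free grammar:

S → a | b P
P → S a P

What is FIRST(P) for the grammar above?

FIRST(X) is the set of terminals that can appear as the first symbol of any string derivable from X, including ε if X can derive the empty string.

We compute FIRST(P) using the standard algorithm.
FIRST(P) = {a, b}
FIRST(S) = {a, b}
Therefore, FIRST(P) = {a, b}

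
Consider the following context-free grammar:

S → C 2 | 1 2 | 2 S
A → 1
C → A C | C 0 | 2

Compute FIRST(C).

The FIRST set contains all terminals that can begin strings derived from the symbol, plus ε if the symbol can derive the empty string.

We compute FIRST(C) using the standard algorithm.
FIRST(A) = {1}
FIRST(C) = {1, 2}
FIRST(S) = {1, 2}
Therefore, FIRST(C) = {1, 2}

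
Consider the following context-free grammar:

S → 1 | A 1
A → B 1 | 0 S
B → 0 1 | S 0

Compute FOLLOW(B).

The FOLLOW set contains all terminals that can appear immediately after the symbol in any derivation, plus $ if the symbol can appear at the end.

We compute FOLLOW(B) using the standard algorithm.
FOLLOW(S) starts with {$}.
FIRST(A) = {0, 1}
FIRST(B) = {0, 1}
FIRST(S) = {0, 1}
FOLLOW(A) = {1}
FOLLOW(B) = {1}
FOLLOW(S) = {$, 0, 1}
Therefore, FOLLOW(B) = {1}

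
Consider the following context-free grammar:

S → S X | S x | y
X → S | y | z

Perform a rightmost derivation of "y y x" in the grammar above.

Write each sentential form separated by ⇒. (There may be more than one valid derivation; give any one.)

S ⇒ S x ⇒ S X x ⇒ S y x ⇒ y y x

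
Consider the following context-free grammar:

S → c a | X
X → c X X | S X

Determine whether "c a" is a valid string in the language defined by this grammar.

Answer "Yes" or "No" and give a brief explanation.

Yes - a valid derivation exists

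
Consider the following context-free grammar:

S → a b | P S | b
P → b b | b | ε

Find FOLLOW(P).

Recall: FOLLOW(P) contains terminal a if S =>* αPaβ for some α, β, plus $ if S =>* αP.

We compute FOLLOW(P) using the standard algorithm.
FOLLOW(S) starts with {$}.
FIRST(P) = {b, ε}
FIRST(S) = {a, b}
FOLLOW(P) = {a, b}
FOLLOW(S) = {$}
Therefore, FOLLOW(P) = {a, b}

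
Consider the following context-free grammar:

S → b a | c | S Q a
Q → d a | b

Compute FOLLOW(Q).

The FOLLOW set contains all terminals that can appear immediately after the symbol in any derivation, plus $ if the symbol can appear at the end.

We compute FOLLOW(Q) using the standard algorithm.
FOLLOW(S) starts with {$}.
FIRST(Q) = {b, d}
FIRST(S) = {b, c}
FOLLOW(Q) = {a}
FOLLOW(S) = {$, b, d}
Therefore, FOLLOW(Q) = {a}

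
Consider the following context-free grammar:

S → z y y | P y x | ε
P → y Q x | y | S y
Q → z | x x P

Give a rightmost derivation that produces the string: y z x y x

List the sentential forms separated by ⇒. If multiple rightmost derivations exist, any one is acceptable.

S ⇒ P y x ⇒ y Q x y x ⇒ y z x y x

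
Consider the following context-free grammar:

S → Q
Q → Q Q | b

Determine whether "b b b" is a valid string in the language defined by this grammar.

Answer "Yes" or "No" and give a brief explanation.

Yes - a valid derivation exists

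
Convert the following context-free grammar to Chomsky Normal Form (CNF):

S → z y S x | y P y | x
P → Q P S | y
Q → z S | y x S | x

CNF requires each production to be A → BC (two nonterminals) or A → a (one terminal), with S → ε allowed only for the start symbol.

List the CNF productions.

TZ → z; TY → y; TX → x; S → x; P → y; Q → x; S → TZ X0; X0 → TY X1; X1 → S TX; S → TY X2; X2 → P TY; P → Q X3; X3 → P S; Q → TZ S; Q → TY X4; X4 → TX S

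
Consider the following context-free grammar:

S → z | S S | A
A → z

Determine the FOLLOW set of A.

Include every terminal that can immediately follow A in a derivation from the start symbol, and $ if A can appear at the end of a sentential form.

We compute FOLLOW(A) using the standard algorithm.
FOLLOW(S) starts with {$}.
FIRST(A) = {z}
FIRST(S) = {z}
FOLLOW(A) = {$, z}
FOLLOW(S) = {$, z}
Therefore, FOLLOW(A) = {$, z}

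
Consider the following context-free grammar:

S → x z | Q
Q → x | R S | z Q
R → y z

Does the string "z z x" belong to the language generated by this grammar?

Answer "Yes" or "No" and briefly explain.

Yes - a valid derivation exists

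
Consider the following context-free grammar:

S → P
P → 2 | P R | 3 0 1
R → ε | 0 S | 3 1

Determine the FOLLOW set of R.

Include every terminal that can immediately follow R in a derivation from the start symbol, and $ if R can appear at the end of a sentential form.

We compute FOLLOW(R) using the standard algorithm.
FOLLOW(S) starts with {$}.
FIRST(P) = {2, 3}
FIRST(R) = {0, 3, ε}
FIRST(S) = {2, 3}
FOLLOW(P) = {$, 0, 3}
FOLLOW(R) = {$, 0, 3}
FOLLOW(S) = {$, 0, 3}
Therefore, FOLLOW(R) = {$, 0, 3}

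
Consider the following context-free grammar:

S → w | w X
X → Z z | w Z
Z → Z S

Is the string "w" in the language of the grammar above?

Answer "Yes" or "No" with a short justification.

Yes - a valid derivation exists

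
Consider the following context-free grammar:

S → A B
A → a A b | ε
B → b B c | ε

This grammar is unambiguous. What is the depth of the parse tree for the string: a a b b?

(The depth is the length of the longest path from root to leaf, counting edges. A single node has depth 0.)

4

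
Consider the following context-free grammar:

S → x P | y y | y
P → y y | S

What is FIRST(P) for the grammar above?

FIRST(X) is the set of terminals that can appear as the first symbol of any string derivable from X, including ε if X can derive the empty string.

We compute FIRST(P) using the standard algorithm.
FIRST(P) = {x, y}
FIRST(S) = {x, y}
Therefore, FIRST(P) = {x, y}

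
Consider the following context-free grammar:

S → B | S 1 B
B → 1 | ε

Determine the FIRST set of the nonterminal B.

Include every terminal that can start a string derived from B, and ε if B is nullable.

We compute FIRST(B) using the standard algorithm.
FIRST(B) = {1, ε}
FIRST(S) = {1, ε}
Therefore, FIRST(B) = {1, ε}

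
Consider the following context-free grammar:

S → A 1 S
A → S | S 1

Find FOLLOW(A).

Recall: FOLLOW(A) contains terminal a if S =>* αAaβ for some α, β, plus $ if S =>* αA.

We compute FOLLOW(A) using the standard algorithm.
FOLLOW(S) starts with {$}.
FIRST(A) = {}
FIRST(S) = {}
FOLLOW(A) = {1}
FOLLOW(S) = {$, 1}
Therefore, FOLLOW(A) = {1}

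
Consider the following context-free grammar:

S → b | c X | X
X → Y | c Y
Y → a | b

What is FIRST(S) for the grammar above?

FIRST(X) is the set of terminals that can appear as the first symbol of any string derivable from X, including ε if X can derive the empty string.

We compute FIRST(S) using the standard algorithm.
FIRST(S) = {a, b, c}
FIRST(X) = {a, b, c}
FIRST(Y) = {a, b}
Therefore, FIRST(S) = {a, b, c}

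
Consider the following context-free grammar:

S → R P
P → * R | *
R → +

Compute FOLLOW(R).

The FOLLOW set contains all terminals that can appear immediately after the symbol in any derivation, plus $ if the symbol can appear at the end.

We compute FOLLOW(R) using the standard algorithm.
FOLLOW(S) starts with {$}.
FIRST(P) = {*}
FIRST(R) = {+}
FIRST(S) = {+}
FOLLOW(P) = {$}
FOLLOW(R) = {$, *}
FOLLOW(S) = {$}
Therefore, FOLLOW(R) = {$, *}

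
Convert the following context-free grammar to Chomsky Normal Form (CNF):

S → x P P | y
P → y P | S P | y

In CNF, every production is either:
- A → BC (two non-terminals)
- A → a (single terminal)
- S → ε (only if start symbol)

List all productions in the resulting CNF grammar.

TX → x; S → y; TY → y; P → y; S → TX X0; X0 → P P; P → TY P; P → S P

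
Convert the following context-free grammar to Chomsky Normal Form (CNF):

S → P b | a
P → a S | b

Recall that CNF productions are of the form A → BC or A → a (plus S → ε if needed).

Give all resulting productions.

TB → b; S → a; TA → a; P → b; S → P TB; P → TA S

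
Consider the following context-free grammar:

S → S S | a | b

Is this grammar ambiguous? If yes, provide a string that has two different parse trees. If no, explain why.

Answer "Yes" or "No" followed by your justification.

Yes - the string 'b b a a a' has two distinct leftmost derivations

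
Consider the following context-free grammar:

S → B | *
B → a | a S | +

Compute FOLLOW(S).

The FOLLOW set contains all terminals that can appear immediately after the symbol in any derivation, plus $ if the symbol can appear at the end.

We compute FOLLOW(S) using the standard algorithm.
FOLLOW(S) starts with {$}.
FIRST(B) = {+, a}
FIRST(S) = {*, +, a}
FOLLOW(B) = {$}
FOLLOW(S) = {$}
Therefore, FOLLOW(S) = {$}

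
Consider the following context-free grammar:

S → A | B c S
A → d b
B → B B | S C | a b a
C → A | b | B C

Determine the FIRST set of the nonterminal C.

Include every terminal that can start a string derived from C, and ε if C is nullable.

We compute FIRST(C) using the standard algorithm.
FIRST(A) = {d}
FIRST(B) = {a, d}
FIRST(C) = {a, b, d}
FIRST(S) = {a, d}
Therefore, FIRST(C) = {a, b, d}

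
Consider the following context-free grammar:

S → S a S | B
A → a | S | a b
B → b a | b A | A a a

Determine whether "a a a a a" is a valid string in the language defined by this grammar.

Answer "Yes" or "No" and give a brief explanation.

Yes - a valid derivation exists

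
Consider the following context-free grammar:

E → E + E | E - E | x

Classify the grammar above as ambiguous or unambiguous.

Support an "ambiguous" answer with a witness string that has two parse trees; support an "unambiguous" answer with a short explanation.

Ambiguous - the string 'x - x - x - x' has two distinct parse trees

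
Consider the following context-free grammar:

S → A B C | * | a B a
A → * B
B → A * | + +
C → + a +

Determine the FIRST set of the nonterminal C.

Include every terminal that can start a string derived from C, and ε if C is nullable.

We compute FIRST(C) using the standard algorithm.
FIRST(A) = {*}
FIRST(B) = {*, +}
FIRST(C) = {+}
FIRST(S) = {*, a}
Therefore, FIRST(C) = {+}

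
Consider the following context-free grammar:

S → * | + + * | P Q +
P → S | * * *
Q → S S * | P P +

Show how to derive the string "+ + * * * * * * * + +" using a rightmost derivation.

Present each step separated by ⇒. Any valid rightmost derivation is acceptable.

S ⇒ P Q + ⇒ P P P + + ⇒ P P * * * + + ⇒ P * * * * * * + + ⇒ S * * * * * * + + ⇒ + + * * * * * * * + +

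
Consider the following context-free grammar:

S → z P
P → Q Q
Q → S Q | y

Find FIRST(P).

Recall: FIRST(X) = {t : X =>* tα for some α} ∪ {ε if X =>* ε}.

We compute FIRST(P) using the standard algorithm.
FIRST(P) = {y, z}
FIRST(Q) = {y, z}
FIRST(S) = {z}
Therefore, FIRST(P) = {y, z}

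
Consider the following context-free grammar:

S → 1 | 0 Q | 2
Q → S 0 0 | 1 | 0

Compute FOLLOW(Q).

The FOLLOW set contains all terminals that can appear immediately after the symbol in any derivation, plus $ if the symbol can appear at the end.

We compute FOLLOW(Q) using the standard algorithm.
FOLLOW(S) starts with {$}.
FIRST(Q) = {0, 1, 2}
FIRST(S) = {0, 1, 2}
FOLLOW(Q) = {$, 0}
FOLLOW(S) = {$, 0}
Therefore, FOLLOW(Q) = {$, 0}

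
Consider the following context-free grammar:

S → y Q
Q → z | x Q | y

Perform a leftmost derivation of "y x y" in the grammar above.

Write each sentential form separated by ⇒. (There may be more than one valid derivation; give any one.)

S ⇒ y Q ⇒ y x Q ⇒ y x y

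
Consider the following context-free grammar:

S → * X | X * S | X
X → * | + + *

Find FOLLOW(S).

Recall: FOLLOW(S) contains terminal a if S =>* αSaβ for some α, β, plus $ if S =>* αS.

We compute FOLLOW(S) using the standard algorithm.
FOLLOW(S) starts with {$}.
FIRST(S) = {*, +}
FIRST(X) = {*, +}
FOLLOW(S) = {$}
FOLLOW(X) = {$, *}
Therefore, FOLLOW(S) = {$}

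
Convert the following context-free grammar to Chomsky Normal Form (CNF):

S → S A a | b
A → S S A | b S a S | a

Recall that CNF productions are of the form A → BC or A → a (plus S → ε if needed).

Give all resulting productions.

TA → a; S → b; TB → b; A → a; S → S X0; X0 → A TA; A → S X1; X1 → S A; A → TB X2; X2 → S X3; X3 → TA S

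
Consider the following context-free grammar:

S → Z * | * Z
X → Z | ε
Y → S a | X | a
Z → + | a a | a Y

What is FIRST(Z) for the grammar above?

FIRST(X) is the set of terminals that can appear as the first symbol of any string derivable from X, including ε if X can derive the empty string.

We compute FIRST(Z) using the standard algorithm.
FIRST(S) = {*, +, a}
FIRST(X) = {+, a, ε}
FIRST(Y) = {*, +, a, ε}
FIRST(Z) = {+, a}
Therefore, FIRST(Z) = {+, a}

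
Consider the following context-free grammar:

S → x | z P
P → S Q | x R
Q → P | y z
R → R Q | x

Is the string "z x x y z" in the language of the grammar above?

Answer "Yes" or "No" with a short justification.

Yes - a valid derivation exists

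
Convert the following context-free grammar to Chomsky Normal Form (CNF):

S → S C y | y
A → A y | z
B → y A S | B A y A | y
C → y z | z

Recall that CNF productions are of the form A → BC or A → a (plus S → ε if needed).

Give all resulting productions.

TY → y; S → y; A → z; B → y; TZ → z; C → z; S → S X0; X0 → C TY; A → A TY; B → TY X1; X1 → A S; B → B X2; X2 → A X3; X3 → TY A; C → TY TZ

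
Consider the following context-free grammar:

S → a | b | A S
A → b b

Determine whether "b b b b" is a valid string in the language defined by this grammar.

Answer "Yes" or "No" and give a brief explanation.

No - no valid derivation exists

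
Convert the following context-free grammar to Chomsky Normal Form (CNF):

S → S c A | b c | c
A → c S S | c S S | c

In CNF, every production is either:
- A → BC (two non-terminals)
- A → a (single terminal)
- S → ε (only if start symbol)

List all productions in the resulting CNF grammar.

TC → c; TB → b; S → c; A → c; S → S X0; X0 → TC A; S → TB TC; A → TC X1; X1 → S S; A → TC X2; X2 → S S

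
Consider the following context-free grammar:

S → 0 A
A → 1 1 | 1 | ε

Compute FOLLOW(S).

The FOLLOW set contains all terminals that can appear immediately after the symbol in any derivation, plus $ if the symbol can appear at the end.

We compute FOLLOW(S) using the standard algorithm.
FOLLOW(S) starts with {$}.
FIRST(A) = {1, ε}
FIRST(S) = {0}
FOLLOW(A) = {$}
FOLLOW(S) = {$}
Therefore, FOLLOW(S) = {$}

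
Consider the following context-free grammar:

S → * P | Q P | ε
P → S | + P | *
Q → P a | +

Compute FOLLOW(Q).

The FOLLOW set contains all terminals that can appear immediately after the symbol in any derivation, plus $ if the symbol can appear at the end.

We compute FOLLOW(Q) using the standard algorithm.
FOLLOW(S) starts with {$}.
FIRST(P) = {*, +, a, ε}
FIRST(Q) = {*, +, a}
FIRST(S) = {*, +, a, ε}
FOLLOW(P) = {$, a}
FOLLOW(Q) = {$, *, +, a}
FOLLOW(S) = {$, a}
Therefore, FOLLOW(Q) = {$, *, +, a}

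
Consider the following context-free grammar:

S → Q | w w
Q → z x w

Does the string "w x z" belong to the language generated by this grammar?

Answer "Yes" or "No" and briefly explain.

No - no valid derivation exists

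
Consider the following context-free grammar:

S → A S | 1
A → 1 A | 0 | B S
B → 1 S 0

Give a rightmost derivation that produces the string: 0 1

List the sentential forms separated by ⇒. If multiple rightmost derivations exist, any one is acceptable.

S ⇒ A S ⇒ A 1 ⇒ 0 1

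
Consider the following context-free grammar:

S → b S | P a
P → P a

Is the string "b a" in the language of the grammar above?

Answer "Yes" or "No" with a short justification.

No - no valid derivation exists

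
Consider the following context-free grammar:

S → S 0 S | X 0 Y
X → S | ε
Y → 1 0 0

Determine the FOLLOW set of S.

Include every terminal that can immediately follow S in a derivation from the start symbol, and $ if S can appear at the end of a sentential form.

We compute FOLLOW(S) using the standard algorithm.
FOLLOW(S) starts with {$}.
FIRST(S) = {0}
FIRST(X) = {0, ε}
FIRST(Y) = {1}
FOLLOW(S) = {$, 0}
FOLLOW(X) = {0}
FOLLOW(Y) = {$, 0}
Therefore, FOLLOW(S) = {$, 0}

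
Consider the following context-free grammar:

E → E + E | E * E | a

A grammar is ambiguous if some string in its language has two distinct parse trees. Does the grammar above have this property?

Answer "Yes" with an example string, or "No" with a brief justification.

Yes - the string 'a * a + a * a' has two distinct parse trees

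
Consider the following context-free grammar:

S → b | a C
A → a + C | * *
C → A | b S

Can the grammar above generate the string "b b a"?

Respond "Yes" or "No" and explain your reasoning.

No - no valid derivation exists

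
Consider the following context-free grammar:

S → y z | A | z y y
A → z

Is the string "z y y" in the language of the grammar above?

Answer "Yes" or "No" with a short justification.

Yes - a valid derivation exists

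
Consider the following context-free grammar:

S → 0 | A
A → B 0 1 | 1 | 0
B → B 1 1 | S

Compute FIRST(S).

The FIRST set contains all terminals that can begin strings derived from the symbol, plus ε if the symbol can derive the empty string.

We compute FIRST(S) using the standard algorithm.
FIRST(A) = {0, 1}
FIRST(B) = {0, 1}
FIRST(S) = {0, 1}
Therefore, FIRST(S) = {0, 1}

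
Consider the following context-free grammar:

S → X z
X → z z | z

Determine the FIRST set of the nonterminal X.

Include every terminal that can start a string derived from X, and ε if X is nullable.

We compute FIRST(X) using the standard algorithm.
FIRST(S) = {z}
FIRST(X) = {z}
Therefore, FIRST(X) = {z}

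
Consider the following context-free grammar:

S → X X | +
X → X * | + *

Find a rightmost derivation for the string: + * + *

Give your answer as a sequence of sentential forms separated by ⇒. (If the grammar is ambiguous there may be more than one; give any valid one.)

S ⇒ X X ⇒ X + * ⇒ + * + *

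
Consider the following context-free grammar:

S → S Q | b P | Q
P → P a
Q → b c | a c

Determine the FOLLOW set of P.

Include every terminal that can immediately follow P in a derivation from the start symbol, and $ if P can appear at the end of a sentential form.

We compute FOLLOW(P) using the standard algorithm.
FOLLOW(S) starts with {$}.
FIRST(P) = {}
FIRST(Q) = {a, b}
FIRST(S) = {a, b}
FOLLOW(P) = {$, a, b}
FOLLOW(Q) = {$, a, b}
FOLLOW(S) = {$, a, b}
Therefore, FOLLOW(P) = {$, a, b}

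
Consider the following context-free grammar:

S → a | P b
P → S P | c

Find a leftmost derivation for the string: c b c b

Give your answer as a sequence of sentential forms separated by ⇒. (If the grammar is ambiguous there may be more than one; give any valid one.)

S ⇒ P b ⇒ S P b ⇒ P b P b ⇒ c b P b ⇒ c b c b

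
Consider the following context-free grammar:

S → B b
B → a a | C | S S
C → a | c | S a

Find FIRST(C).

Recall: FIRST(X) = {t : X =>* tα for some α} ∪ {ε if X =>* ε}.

We compute FIRST(C) using the standard algorithm.
FIRST(B) = {a, c}
FIRST(C) = {a, c}
FIRST(S) = {a, c}
Therefore, FIRST(C) = {a, c}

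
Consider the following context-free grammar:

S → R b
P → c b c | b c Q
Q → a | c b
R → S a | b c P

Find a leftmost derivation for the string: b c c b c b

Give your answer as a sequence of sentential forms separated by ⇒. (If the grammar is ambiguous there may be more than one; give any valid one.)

S ⇒ R b ⇒ b c P b ⇒ b c c b c b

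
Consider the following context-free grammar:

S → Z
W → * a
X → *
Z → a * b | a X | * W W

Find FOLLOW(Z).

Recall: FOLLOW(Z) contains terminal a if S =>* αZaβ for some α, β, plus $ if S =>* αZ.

We compute FOLLOW(Z) using the standard algorithm.
FOLLOW(S) starts with {$}.
FIRST(S) = {*, a}
FIRST(W) = {*}
FIRST(X) = {*}
FIRST(Z) = {*, a}
FOLLOW(S) = {$}
FOLLOW(W) = {$, *}
FOLLOW(X) = {$}
FOLLOW(Z) = {$}
Therefore, FOLLOW(Z) = {$}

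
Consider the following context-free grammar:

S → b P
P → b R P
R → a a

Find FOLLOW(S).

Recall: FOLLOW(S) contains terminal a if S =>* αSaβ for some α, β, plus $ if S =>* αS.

We compute FOLLOW(S) using the standard algorithm.
FOLLOW(S) starts with {$}.
FIRST(P) = {b}
FIRST(R) = {a}
FIRST(S) = {b}
FOLLOW(P) = {$}
FOLLOW(R) = {b}
FOLLOW(S) = {$}
Therefore, FOLLOW(S) = {$}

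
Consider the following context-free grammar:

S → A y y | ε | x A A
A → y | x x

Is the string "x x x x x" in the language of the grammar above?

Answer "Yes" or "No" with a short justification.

Yes - a valid derivation exists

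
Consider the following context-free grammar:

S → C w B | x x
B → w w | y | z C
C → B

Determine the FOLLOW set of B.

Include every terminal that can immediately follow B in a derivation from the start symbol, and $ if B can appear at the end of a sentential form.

We compute FOLLOW(B) using the standard algorithm.
FOLLOW(S) starts with {$}.
FIRST(B) = {w, y, z}
FIRST(C) = {w, y, z}
FIRST(S) = {w, x, y, z}
FOLLOW(B) = {$, w}
FOLLOW(C) = {$, w}
FOLLOW(S) = {$}
Therefore, FOLLOW(B) = {$, w}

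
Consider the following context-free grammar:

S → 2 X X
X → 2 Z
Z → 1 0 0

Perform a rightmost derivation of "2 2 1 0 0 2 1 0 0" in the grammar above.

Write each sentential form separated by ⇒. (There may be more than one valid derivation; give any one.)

S ⇒ 2 X X ⇒ 2 X 2 Z ⇒ 2 X 2 1 0 0 ⇒ 2 2 Z 2 1 0 0 ⇒ 2 2 1 0 0 2 1 0 0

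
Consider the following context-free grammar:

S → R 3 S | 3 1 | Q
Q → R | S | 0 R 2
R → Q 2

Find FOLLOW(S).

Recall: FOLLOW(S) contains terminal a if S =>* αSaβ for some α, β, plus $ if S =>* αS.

We compute FOLLOW(S) using the standard algorithm.
FOLLOW(S) starts with {$}.
FIRST(Q) = {0, 3}
FIRST(R) = {0, 3}
FIRST(S) = {0, 3}
FOLLOW(Q) = {$, 2}
FOLLOW(R) = {$, 2, 3}
FOLLOW(S) = {$, 2}
Therefore, FOLLOW(S) = {$, 2}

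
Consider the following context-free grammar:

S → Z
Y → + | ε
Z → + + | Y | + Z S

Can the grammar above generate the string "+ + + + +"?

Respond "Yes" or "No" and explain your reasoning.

Yes - a valid derivation exists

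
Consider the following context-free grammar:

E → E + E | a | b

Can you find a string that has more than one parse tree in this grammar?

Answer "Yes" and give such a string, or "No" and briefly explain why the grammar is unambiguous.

Yes - the string 'a + a + b' has two distinct parse trees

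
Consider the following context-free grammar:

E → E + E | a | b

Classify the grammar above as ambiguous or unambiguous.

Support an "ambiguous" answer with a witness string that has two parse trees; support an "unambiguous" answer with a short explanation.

Ambiguous - the string 'a + a + b + b + b + b' has two distinct parse trees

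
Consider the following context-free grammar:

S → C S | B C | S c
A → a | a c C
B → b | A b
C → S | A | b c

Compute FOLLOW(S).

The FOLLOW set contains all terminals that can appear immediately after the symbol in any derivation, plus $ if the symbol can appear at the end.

We compute FOLLOW(S) using the standard algorithm.
FOLLOW(S) starts with {$}.
FIRST(A) = {a}
FIRST(B) = {a, b}
FIRST(C) = {a, b}
FIRST(S) = {a, b}
FOLLOW(A) = {$, a, b, c}
FOLLOW(B) = {a, b}
FOLLOW(C) = {$, a, b, c}
FOLLOW(S) = {$, a, b, c}
Therefore, FOLLOW(S) = {$, a, b, c}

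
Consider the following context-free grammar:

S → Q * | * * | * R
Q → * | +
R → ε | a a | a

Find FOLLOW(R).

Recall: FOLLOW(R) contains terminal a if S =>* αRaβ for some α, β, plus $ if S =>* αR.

We compute FOLLOW(R) using the standard algorithm.
FOLLOW(S) starts with {$}.
FIRST(Q) = {*, +}
FIRST(R) = {a, ε}
FIRST(S) = {*, +}
FOLLOW(Q) = {*}
FOLLOW(R) = {$}
FOLLOW(S) = {$}
Therefore, FOLLOW(R) = {$}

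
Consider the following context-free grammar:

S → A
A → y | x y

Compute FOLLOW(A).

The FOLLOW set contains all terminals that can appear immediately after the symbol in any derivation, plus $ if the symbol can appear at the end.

We compute FOLLOW(A) using the standard algorithm.
FOLLOW(S) starts with {$}.
FIRST(A) = {x, y}
FIRST(S) = {x, y}
FOLLOW(A) = {$}
FOLLOW(S) = {$}
Therefore, FOLLOW(A) = {$}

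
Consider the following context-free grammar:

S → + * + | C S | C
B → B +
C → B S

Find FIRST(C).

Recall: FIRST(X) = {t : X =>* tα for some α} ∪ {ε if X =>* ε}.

We compute FIRST(C) using the standard algorithm.
FIRST(B) = {}
FIRST(C) = {}
FIRST(S) = {+}
Therefore, FIRST(C) = {}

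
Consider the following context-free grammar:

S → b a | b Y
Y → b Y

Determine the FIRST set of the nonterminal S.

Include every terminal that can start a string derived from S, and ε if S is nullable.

We compute FIRST(S) using the standard algorithm.
FIRST(S) = {b}
FIRST(Y) = {b}
Therefore, FIRST(S) = {b}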